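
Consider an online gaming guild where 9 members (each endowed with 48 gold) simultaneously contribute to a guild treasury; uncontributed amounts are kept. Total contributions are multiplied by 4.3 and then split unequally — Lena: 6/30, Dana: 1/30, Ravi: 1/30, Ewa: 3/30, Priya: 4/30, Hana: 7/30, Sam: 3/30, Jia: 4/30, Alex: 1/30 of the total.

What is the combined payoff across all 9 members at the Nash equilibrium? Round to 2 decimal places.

590.40 gold

For player j, contributing a unit is worthwhile iff 4.3 × (j's share) ≥ 1, i.e. iff j's share is at least 0.2326.
Hana alone (share 7/30) is above the threshold, contributing 48; the remaining 8 contribute 0. Total contributed: 48.
The guild treasury pays out 4.3 × 48 = 206.40 in total (split across the unequal shares, but the aggregate is all that matters for the group sum).
The 8 free-riders keep 48 each, adding 384. Group total = 384 + 206.40 = 590.40.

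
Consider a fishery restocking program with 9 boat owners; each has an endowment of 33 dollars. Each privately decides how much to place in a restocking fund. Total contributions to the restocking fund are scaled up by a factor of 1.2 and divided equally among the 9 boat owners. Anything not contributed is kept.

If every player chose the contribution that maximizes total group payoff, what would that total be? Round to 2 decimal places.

356.40 dollars

Each contributed unit returns 1.200 to the group as a whole (0.1333 to each of 9 players), which exceeds 1, so the social optimum is full contribution: group total = 1.200 × 297 = 356.40.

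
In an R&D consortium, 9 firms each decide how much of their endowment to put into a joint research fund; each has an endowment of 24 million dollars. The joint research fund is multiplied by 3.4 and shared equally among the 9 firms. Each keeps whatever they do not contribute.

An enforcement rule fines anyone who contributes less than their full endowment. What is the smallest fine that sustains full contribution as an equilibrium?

Given the others contribute fully, the best deviation is to contribute 0 (any partial contribution still incurs the fine and gives up units whose private return 0.3778 is below 1).
Deviating from 24 to 0 saves 24 million dollars but forfeits the deviator's share of the drop in the joint research fund: 3.4/9 × 24 = 9.07.
So the deviation gain is 24 − 9.07 = 14.93, and the fine must be at least 14.93 million dollars to wipe it out.

14.93 million dollars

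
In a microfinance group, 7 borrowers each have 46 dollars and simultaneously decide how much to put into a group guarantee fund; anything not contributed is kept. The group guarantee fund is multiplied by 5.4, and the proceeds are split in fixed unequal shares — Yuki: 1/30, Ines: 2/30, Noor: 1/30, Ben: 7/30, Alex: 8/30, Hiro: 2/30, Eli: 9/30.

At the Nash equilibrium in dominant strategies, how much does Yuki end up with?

Each unit j contributes comes back to j as 5.4 × (j's share), so j prefers to contribute only if that share exceeds 1/5.4 = 0.1852; otherwise keeping the unit dominates.
Ben, Alex and Eli are above the threshold, contributing 46 each; the remaining 4 contribute 0. Total contributed: 138.
Yuki keeps 46 and receives 5.4 × 138 × 1/30 = 24.84 from the group guarantee fund, for a payoff of 70.84.

70.84 dollars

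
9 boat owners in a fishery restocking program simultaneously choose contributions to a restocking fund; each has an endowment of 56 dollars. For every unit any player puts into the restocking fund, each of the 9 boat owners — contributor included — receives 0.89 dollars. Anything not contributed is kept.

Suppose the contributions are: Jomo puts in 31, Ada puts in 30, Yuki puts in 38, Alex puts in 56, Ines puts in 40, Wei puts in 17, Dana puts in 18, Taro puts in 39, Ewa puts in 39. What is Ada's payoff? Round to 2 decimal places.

Total contributed: 31 + 30 + 38 + 56 + 40 + 17 + 18 + 39 + 39 = 308.
Each receives 0.89 × 308 = 274.12 from the restocking fund.
Ada keeps 56 − 30 = 26, so Ada's payoff is 26 + 274.12 = 300.12.

300.12 dollars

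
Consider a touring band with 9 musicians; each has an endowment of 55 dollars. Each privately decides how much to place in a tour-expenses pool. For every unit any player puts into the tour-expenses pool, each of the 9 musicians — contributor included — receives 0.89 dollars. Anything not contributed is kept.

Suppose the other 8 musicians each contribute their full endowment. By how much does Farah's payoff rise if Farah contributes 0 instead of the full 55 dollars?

6.05 dollars

Switching from a contribution of 55 to 0 lets Farah keep an extra 55 dollars, but lowers the tour-expenses pool by 55, which costs Farah their own share of that drop: 0.89 × 55 = 48.95.
Net gain = 55 − 48.95 = 6.05. The private return per contributed unit (0.89) is below 1, so free-riding is indeed the best response regardless of what the others do.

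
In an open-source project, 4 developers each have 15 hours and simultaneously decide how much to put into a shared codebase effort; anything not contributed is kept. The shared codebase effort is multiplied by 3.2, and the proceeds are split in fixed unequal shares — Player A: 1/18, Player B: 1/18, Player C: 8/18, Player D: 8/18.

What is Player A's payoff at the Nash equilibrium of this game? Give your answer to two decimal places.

20.33 hours

A player with share s gets back 3.2·s per unit contributed, so full contribution is dominant for anyone with s > 1/3.2 = 0.3125 and zero contribution is dominant for anyone below.
Player C and Player D clear that bar, contributing 15 each; the remaining 2 contribute 0. Total contributed: 30.
Player A keeps 15 and receives 3.2 × 30 × 1/18 = 5.33 from the shared codebase effort, for a payoff of 20.33.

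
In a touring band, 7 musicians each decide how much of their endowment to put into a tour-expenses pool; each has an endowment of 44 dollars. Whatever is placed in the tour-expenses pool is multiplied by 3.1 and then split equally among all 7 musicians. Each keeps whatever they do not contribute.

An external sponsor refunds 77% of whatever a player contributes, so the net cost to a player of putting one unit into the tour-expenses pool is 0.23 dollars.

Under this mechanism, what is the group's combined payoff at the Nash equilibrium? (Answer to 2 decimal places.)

1191.96 dollars

Under the mechanism each unit contributed yields (3.1/7) / 0.23 = 1.9255 back to its contributor per unit of net cost, which exceeds 1, making full contribution the dominant choice for everyone.
At the Nash equilibrium everyone contributes 44. Group total payoff = 7 × (44 × 0.77 + 3.1 × 44) = 1191.96.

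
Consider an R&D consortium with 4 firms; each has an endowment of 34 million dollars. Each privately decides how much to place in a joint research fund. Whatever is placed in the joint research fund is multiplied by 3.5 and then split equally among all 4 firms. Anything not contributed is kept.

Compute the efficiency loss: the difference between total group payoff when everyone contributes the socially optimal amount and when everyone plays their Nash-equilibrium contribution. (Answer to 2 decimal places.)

340.00 million dollars

Each contributed unit returns 3.5/4 = 0.8750 to its contributor — below 1 — so contributing 0 is dominant for every player. At the Nash equilibrium everyone keeps their 34, and the group total is 4 × 34 = 136.
Each contributed unit returns 3.500 to the group as a whole (0.8750 to each of 4 players), which exceeds 1, so the social optimum is full contribution: group total = 3.500 × 136 = 476.00.
Efficiency loss = 476.00 − 136 = 340.00.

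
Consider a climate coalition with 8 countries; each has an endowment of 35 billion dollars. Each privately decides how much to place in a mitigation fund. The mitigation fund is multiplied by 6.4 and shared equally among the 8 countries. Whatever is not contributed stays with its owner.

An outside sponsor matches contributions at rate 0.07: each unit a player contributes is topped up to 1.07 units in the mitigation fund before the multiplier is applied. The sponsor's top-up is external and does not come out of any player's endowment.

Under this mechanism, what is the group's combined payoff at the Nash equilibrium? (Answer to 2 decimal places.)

The effective private return is 6.4 × 1.07 / 8 = 0.8560, which is still under 1, so the mechanism doesn't change anyone's dominant strategy: zero contribution.
At the Nash equilibrium no one contributes; group total payoff = 8 × 35 = 280.

280.00 billion dollars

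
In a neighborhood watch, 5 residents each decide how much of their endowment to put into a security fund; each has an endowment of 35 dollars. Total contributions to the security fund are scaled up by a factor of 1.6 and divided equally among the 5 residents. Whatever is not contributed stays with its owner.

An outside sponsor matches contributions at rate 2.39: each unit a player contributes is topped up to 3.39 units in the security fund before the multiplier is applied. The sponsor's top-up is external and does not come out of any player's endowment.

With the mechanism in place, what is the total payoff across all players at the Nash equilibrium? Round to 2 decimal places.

949.20 dollars

Under the mechanism each unit contributed yields 1.6 × 3.39 / 5 = 1.0848 back to its contributor per unit of net cost, which exceeds 1, making full contribution the dominant choice for everyone.
At the Nash equilibrium everyone contributes 35. Group total payoff = 1.6 × 3.39 × 175 = 949.20.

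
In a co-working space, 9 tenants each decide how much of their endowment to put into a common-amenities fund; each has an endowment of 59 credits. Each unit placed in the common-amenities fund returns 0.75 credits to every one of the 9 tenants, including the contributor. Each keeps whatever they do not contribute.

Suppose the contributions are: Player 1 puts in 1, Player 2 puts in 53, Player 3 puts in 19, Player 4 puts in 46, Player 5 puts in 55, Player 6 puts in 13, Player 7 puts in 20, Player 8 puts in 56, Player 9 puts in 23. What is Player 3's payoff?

Total contributed: 1 + 53 + 19 + 46 + 55 + 13 + 20 + 56 + 23 = 286.
Each receives 0.75 × 286 = 214.50 from the common-amenities fund.
Player 3 keeps 59 − 19 = 40, so Player 3's payoff is 40 + 214.50 = 254.50.

254.50 credits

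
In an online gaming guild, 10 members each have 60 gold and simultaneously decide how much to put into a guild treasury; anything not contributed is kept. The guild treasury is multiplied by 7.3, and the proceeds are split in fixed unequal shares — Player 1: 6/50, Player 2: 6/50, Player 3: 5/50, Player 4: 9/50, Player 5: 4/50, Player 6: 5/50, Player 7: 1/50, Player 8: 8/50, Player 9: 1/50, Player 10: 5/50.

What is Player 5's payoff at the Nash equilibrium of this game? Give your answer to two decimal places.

For player j, contributing a unit is worthwhile iff 7.3 × (j's share) ≥ 1, i.e. iff j's share is at least 0.1370.
Player 4 and Player 8 clear that bar, contributing 60 each; the remaining 8 contribute 0. Total contributed: 120.
Player 5 keeps 60 and receives 7.3 × 120 × 4/50 = 70.08 from the guild treasury, for a payoff of 130.08.

130.08 gold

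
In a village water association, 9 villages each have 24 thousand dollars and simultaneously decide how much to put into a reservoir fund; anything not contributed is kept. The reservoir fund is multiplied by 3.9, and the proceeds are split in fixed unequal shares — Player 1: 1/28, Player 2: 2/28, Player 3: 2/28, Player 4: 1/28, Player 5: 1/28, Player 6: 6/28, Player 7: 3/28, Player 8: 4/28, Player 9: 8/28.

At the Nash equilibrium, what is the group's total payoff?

A player with share s gets back 3.9·s per unit contributed, so full contribution is dominant for anyone with s > 1/3.9 = 0.2564 and zero contribution is dominant for anyone below.
Only Player 9 (8/28) clears that bar, contributing 24; the remaining 8 contribute 0. Total contributed: 24.
The reservoir fund pays out 3.9 × 24 = 93.60 in total (split across the unequal shares, but the aggregate is all that matters for the group sum).
The 8 free-riders keep 24 each, adding 192. Group total = 192 + 93.60 = 285.60.

285.60 thousand dollars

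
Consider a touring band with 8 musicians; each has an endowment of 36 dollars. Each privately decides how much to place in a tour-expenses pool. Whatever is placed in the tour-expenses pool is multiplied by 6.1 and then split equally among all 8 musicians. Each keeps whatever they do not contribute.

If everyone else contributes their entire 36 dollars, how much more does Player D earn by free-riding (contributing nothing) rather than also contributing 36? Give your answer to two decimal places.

Switching from a contribution of 36 to 0 lets Player D keep an extra 36 dollars, but lowers the tour-expenses pool by 36, which costs Player D their own share of that drop: 6.1/8 × 36 = 27.45.
Net gain = 36 − 27.45 = 8.55. The private return per contributed unit (0.7625) is below 1, so free-riding is indeed the best response regardless of what the others do.

8.55 dollars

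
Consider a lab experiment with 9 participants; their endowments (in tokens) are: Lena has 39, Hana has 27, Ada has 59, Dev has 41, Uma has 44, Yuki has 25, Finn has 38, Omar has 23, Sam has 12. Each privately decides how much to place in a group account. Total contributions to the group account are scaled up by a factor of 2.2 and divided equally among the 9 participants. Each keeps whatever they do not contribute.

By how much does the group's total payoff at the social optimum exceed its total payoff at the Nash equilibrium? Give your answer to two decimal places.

369.60 tokens

The private return per contributed unit is 2.2/9 = 0.2444 < 1 for every player regardless of endowment, so the Nash equilibrium is zero contribution and the group total is Σ E_j = 39 + 27 + 59 + 41 + 44 + 25 + 38 + 23 + 12 = 308.
Each contributed unit returns 2.200 to the group, so the social optimum is full contribution by everyone: group total = 2.200 × 308 = 677.60.
Efficiency loss = (2.200 − 1) × 308 = 369.60.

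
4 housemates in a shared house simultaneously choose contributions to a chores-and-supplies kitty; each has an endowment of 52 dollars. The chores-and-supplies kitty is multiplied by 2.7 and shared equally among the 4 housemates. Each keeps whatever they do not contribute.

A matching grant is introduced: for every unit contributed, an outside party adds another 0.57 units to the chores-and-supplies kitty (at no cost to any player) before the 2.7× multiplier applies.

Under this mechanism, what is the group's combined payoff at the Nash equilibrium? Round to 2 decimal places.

881.71 dollars

With the mechanism, a contributed unit returns 2.7 × 1.57 / 4 = 1.0598 per unit of net cost to the contributor — now above 1 — so contributing fully is weakly dominant for every player.
At the Nash equilibrium everyone contributes 52. Group total payoff = 2.7 × 1.57 × 208 = 881.71.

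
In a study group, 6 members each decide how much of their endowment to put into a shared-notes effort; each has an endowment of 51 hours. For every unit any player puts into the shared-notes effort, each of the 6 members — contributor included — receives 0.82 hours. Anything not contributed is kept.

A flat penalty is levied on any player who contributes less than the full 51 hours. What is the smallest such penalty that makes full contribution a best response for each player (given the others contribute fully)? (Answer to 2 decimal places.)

9.18 hours

Given the others contribute fully, the best deviation is to contribute 0 (any partial contribution still incurs the fine and gives up units whose private return 0.82 is below 1).
Deviating from 51 to 0 saves 51 hours but forfeits the deviator's share of the drop in the shared-notes effort: 0.82 × 51 = 41.82.
So the deviation gain is 51 − 41.82 = 9.18, and the fine must be at least 9.18 hours to wipe it out.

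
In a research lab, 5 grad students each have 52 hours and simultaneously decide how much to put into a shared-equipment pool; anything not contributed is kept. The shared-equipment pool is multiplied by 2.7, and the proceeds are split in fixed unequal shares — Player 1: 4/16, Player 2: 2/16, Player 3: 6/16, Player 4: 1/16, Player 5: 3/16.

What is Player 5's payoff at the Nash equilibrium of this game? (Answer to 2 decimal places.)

78.33 hours

A player with share s gets back 2.7·s per unit contributed, so full contribution is dominant for anyone with s > 1/2.7 = 0.3704 and zero contribution is dominant for anyone below.
Only Player 3 (6/16) clears that bar, contributing 52; the remaining 4 contribute 0. Total contributed: 52.
Player 5 keeps 52 and receives 2.7 × 52 × 3/16 = 26.33 from the shared-equipment pool, for a payoff of 78.33.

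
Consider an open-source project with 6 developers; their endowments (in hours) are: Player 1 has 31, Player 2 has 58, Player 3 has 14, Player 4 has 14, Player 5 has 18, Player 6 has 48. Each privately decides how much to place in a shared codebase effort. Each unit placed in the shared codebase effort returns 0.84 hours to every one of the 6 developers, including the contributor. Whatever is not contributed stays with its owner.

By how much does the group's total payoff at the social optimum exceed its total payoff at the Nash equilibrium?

The private return per contributed unit is 0.84 < 1 for everyone, so the Nash equilibrium is zero contribution and the group total is Σ E_j = 31 + 58 + 14 + 14 + 18 + 48 = 183.
Each contributed unit returns 5.040 to the group, so the social optimum is full contribution by everyone: group total = 5.040 × 183 = 922.32.
Efficiency loss = (5.040 − 1) × 183 = 739.32.

739.32 hours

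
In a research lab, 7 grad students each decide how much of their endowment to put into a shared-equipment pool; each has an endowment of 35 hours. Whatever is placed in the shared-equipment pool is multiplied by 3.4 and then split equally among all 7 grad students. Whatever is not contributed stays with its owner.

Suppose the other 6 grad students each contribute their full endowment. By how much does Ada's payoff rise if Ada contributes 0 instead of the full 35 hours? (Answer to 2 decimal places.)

18.00 hours

Switching from a contribution of 35 to 0 lets Ada keep an extra 35 hours, but lowers the shared-equipment pool by 35, which costs Ada their own share of that drop: 3.4/7 × 35 = 17.00.
Net gain = 35 − 17.00 = 18.00. The private return per contributed unit (0.4857) is below 1, so free-riding is indeed the best response regardless of what the others do.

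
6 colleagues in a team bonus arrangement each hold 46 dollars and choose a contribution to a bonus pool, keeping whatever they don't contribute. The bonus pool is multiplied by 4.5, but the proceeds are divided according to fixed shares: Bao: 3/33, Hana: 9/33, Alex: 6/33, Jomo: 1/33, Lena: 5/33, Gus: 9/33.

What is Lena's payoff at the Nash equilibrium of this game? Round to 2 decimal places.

108.73 dollars

Each unit j contributes comes back to j as 4.5 × (j's share), so j prefers to contribute only if that share exceeds 1/4.5 = 0.2222; otherwise keeping the unit dominates.
The shares above 0.2222 belong to Hana and Gus, contributing 46 each; the remaining 4 contribute 0. Total contributed: 92.
Lena keeps 46 and receives 4.5 × 92 × 5/33 = 62.73 from the bonus pool, for a payoff of 108.73.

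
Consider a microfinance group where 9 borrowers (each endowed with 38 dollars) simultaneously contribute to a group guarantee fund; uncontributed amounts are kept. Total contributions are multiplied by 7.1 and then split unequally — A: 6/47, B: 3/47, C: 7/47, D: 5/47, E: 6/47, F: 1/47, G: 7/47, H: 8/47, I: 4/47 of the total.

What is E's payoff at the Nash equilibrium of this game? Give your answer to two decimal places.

141.33 dollars

A player with share s gets back 7.1·s per unit contributed, so full contribution is dominant for anyone with s > 1/7.1 = 0.1408 and zero contribution is dominant for anyone below.
The shares above 0.1408 belong to C, G and H, contributing 38 each; the remaining 6 contribute 0. Total contributed: 114.
E keeps 38 and receives 7.1 × 114 × 6/47 = 103.33 from the group guarantee fund, for a payoff of 141.33.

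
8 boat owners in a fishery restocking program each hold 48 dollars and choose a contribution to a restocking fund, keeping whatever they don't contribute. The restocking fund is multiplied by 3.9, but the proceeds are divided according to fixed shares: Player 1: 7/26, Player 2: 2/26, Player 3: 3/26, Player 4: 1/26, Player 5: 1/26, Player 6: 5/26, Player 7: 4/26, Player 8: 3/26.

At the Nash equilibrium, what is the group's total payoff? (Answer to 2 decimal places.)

For player j, contributing a unit is worthwhile iff 3.9 × (j's share) ≥ 1, i.e. iff j's share is at least 0.2564.
Player 1 alone (share 7/26) is above the threshold, contributing 48; the remaining 7 contribute 0. Total contributed: 48.
The restocking fund pays out 3.9 × 48 = 187.20 in total (split across the unequal shares, but the aggregate is all that matters for the group sum).
The 7 free-riders keep 48 each, adding 336. Group total = 336 + 187.20 = 523.20.

523.20 dollars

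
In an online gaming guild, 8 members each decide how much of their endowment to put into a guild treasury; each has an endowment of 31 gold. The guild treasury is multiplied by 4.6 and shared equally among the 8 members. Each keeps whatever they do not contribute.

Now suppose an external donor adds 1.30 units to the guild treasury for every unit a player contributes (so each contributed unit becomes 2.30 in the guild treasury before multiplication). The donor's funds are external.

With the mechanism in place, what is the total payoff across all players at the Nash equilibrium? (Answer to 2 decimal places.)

2623.84 gold

Under the mechanism each unit contributed yields 4.6 × 2.30 / 8 = 1.3225 back to its contributor per unit of net cost, which exceeds 1, making full contribution the dominant choice for everyone.
At the Nash equilibrium everyone contributes 31. Group total payoff = 4.6 × 2.30 × 248 = 2623.84.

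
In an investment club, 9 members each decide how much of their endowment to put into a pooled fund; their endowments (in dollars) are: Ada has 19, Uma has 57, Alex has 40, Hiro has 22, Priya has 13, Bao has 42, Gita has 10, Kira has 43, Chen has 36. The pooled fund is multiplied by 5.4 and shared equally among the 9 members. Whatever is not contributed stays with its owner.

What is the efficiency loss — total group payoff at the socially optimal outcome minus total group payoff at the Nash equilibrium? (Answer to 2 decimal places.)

1240.80 dollars

The private return per contributed unit is 5.4/9 = 0.6000 < 1 for every player regardless of endowment, so the Nash equilibrium is zero contribution and the group total is Σ E_j = 19 + 57 + 40 + 22 + 13 + 42 + 10 + 43 + 36 = 282.
Each contributed unit returns 5.400 to the group, so the social optimum is full contribution by everyone: group total = 5.400 × 282 = 1522.80.
Efficiency loss = (5.400 − 1) × 282 = 1240.80.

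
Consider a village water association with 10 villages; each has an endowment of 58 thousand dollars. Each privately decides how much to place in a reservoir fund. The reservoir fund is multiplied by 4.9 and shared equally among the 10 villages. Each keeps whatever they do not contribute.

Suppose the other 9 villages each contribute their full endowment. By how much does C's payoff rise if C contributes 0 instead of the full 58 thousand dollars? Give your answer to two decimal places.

29.58 thousand dollars

Switching from a contribution of 58 to 0 lets C keep an extra 58 thousand dollars, but lowers the reservoir fund by 58, which costs C their own share of that drop: 4.9/10 × 58 = 28.42.
Net gain = 58 − 28.42 = 29.58. The private return per contributed unit (0.4900) is below 1, so free-riding is indeed the best response regardless of what the others do.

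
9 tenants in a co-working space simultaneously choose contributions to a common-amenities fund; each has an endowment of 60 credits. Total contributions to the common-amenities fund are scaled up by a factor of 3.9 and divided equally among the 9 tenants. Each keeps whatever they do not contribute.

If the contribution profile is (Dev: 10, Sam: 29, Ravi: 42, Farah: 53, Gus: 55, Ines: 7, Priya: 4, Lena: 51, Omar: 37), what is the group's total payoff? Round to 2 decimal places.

1375.20 credits

Total contributed: 10 + 29 + 42 + 53 + 55 + 7 + 4 + 51 + 37 = 288; total kept: 9 × 60 − 288 = 252.
The common-amenities fund pays out 3.9 × 288 = 1123.20 in aggregate.
Group total = 252 + 1123.20 = 1375.20.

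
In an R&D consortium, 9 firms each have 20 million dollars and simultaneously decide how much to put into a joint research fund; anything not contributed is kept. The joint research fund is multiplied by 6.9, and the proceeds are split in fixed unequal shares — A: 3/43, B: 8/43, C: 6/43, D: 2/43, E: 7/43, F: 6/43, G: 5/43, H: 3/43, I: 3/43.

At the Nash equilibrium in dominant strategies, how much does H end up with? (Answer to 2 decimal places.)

Player j's private return per contributed unit is 6.9 × (j's share). Contributing is weakly dominant for j when that share is at least 1/6.9 = 0.1449, and contributing 0 is dominant otherwise.
B and E are above the threshold, contributing 20 each; the remaining 7 contribute 0. Total contributed: 40.
H keeps 20 and receives 6.9 × 40 × 3/43 = 19.26 from the joint research fund, for a payoff of 39.26.

39.26 million dollars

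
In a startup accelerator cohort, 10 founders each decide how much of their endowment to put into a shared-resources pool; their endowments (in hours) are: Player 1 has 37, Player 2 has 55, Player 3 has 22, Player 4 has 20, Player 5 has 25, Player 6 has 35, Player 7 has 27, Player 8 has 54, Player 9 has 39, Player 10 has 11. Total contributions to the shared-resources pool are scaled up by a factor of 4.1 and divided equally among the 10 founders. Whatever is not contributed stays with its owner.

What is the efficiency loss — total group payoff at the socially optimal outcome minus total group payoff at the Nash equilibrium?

The private return per contributed unit is 4.1/10 = 0.4100 < 1 for every player regardless of endowment, so the Nash equilibrium is zero contribution and the group total is Σ E_j = 37 + 55 + 22 + 20 + 25 + 35 + 27 + 54 + 39 + 11 = 325.
Each contributed unit returns 4.100 to the group, so the social optimum is full contribution by everyone: group total = 4.100 × 325 = 1332.50.
Efficiency loss = (4.100 − 1) × 325 = 1007.50.

1007.50 hours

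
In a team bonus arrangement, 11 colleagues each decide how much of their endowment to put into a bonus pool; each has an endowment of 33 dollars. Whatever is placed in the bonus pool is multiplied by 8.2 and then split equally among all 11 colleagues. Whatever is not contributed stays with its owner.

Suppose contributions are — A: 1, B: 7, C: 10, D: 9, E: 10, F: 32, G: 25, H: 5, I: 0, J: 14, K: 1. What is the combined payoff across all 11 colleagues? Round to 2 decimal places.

Total contributed: 1 + 7 + 10 + 9 + 10 + 32 + 25 + 5 + 0 + 14 + 1 = 114; total kept: 11 × 33 − 114 = 249.
The bonus pool pays out 8.2 × 114 = 934.80 in aggregate.
Group total = 249 + 934.80 = 1183.80.

1183.80 dollars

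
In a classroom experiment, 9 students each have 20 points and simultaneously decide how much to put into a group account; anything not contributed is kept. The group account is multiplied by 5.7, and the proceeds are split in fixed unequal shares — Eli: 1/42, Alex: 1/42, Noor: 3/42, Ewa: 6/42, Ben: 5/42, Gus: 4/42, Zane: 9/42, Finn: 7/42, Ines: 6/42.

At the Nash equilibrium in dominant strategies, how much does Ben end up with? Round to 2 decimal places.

33.57 points

Each unit j contributes comes back to j as 5.7 × (j's share), so j prefers to contribute only if that share exceeds 1/5.7 = 0.1754; otherwise keeping the unit dominates.
Zane alone (share 9/42) is above the threshold, contributing 20; the remaining 8 contribute 0. Total contributed: 20.
Ben keeps 20 and receives 5.7 × 20 × 5/42 = 13.57 from the group account, for a payoff of 33.57.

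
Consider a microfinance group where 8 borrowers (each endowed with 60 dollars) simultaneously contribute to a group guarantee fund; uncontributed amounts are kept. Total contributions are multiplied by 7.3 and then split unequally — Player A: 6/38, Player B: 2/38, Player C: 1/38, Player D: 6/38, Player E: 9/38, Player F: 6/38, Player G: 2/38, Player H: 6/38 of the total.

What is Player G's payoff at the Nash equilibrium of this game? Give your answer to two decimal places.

Player j's private return per contributed unit is 7.3 × (j's share). Contributing is weakly dominant for j when that share is at least 1/7.3 = 0.1370, and contributing 0 is dominant otherwise.
Player A, Player D, Player E, Player F and Player H clear that bar, contributing 60 each; the remaining 3 contribute 0. Total contributed: 300.
Player G keeps 60 and receives 7.3 × 300 × 2/38 = 115.26 from the group guarantee fund, for a payoff of 175.26.

175.26 dollars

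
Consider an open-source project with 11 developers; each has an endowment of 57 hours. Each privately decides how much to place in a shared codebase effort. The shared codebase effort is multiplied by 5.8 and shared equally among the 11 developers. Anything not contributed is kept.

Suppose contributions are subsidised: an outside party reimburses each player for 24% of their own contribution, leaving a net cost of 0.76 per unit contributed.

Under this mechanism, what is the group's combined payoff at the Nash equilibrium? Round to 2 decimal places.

The effective private return is (5.8/11) / 0.76 = 0.6938, which is still under 1, so the mechanism doesn't change anyone's dominant strategy: zero contribution.
At the Nash equilibrium no one contributes; group total payoff = 11 × 57 = 627.

627.00 hours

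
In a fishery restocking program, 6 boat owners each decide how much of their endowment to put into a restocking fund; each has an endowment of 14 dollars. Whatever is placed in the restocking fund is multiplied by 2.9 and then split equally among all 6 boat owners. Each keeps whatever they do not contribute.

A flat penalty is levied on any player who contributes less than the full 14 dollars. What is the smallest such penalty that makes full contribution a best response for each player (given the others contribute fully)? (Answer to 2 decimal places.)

7.23 dollars

Given the others contribute fully, the best deviation is to contribute 0 (any partial contribution still incurs the fine and gives up units whose private return 0.4833 is below 1).
Deviating from 14 to 0 saves 14 dollars but forfeits the deviator's share of the drop in the restocking fund: 2.9/6 × 14 = 6.77.
So the deviation gain is 14 − 6.77 = 7.23, and the fine must be at least 7.23 dollars to wipe it out.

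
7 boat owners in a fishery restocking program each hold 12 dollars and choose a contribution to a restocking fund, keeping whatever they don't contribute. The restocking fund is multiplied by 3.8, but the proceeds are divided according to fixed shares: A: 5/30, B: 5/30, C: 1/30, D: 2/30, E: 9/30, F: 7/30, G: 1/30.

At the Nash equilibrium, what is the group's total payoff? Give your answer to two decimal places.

A player with share s gets back 3.8·s per unit contributed, so full contribution is dominant for anyone with s > 1/3.8 = 0.2632 and zero contribution is dominant for anyone below.
Only E (9/30) clears that bar, contributing 12; the remaining 6 contribute 0. Total contributed: 12.
The restocking fund pays out 3.8 × 12 = 45.60 in total (split across the unequal shares, but the aggregate is all that matters for the group sum).
The 6 free-riders keep 12 each, adding 72. Group total = 72 + 45.60 = 117.60.

117.60 dollars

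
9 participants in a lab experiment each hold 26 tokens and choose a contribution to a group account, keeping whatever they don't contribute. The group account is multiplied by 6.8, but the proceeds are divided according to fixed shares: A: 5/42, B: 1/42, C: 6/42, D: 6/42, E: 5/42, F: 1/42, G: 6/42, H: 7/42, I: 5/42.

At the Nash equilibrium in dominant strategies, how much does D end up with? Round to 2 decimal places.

Player j's private return per contributed unit is 6.8 × (j's share). Contributing is weakly dominant for j when that share is at least 1/6.8 = 0.1471, and contributing 0 is dominant otherwise.
Only H (7/42) clears that bar, contributing 26; the remaining 8 contribute 0. Total contributed: 26.
D keeps 26 and receives 6.8 × 26 × 6/42 = 25.26 from the group account, for a payoff of 51.26.

51.26 tokens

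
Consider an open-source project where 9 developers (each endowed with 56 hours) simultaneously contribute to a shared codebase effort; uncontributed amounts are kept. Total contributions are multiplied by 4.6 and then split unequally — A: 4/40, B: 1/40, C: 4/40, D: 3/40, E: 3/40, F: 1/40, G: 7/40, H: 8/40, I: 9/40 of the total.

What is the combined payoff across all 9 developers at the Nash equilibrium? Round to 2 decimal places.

705.60 hours

For player j, contributing a unit is worthwhile iff 4.6 × (j's share) ≥ 1, i.e. iff j's share is at least 0.2174.
Only I (9/40) clears that bar, contributing 56; the remaining 8 contribute 0. Total contributed: 56.
The shared codebase effort pays out 4.6 × 56 = 257.60 in total (split across the unequal shares, but the aggregate is all that matters for the group sum).
The 8 free-riders keep 56 each, adding 448. Group total = 448 + 257.60 = 705.60.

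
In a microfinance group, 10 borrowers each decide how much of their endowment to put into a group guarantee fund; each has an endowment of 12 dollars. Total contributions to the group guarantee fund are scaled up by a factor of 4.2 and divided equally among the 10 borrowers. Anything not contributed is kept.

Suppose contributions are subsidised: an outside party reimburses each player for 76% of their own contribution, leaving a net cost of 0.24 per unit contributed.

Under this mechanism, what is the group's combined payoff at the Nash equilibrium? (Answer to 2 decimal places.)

595.20 dollars

With the mechanism, a contributed unit returns (4.2/10) / 0.24 = 1.7500 per unit of net cost to the contributor — now above 1 — so contributing fully is weakly dominant for every player.
So the Nash equilibrium is full contribution by all 10; the group earns 10 × (12 × 0.76 + 4.2 × 12) = 595.20.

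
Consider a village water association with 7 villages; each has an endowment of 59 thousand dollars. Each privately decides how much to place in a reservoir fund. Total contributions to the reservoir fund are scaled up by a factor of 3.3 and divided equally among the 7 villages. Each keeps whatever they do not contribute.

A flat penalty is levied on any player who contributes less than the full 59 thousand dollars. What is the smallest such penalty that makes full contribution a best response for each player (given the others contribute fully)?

31.19 thousand dollars

Given the others contribute fully, the best deviation is to contribute 0 (any partial contribution still incurs the fine and gives up units whose private return 0.4714 is below 1).
Deviating from 59 to 0 saves 59 thousand dollars but forfeits the deviator's share of the drop in the reservoir fund: 3.3/7 × 59 = 27.81.
So the deviation gain is 59 − 27.81 = 31.19, and the fine must be at least 31.19 thousand dollars to wipe it out.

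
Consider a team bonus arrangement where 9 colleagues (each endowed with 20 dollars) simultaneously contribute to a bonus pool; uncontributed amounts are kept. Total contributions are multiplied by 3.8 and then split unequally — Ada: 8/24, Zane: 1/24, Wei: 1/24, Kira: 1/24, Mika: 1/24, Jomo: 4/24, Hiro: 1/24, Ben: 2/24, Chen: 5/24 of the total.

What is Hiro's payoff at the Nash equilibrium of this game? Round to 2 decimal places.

For player j, contributing a unit is worthwhile iff 3.8 × (j's share) ≥ 1, i.e. iff j's share is at least 0.2632.
The only share above 0.2632 is Ada's 8/24, contributing 20; the remaining 8 contribute 0. Total contributed: 20.
Hiro keeps 20 and receives 3.8 × 20 × 1/24 = 3.17 from the bonus pool, for a payoff of 23.17.

23.17 dollars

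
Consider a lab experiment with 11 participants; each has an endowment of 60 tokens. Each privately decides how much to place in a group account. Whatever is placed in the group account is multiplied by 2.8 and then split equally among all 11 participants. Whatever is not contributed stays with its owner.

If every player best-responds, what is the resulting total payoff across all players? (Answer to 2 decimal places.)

Each contributed unit returns 2.8/11 = 0.2545 to its contributor — below 1 — so contributing 0 is dominant for every player. At the Nash equilibrium everyone keeps their 60, and the group total is 11 × 60 = 660.

660.00 tokens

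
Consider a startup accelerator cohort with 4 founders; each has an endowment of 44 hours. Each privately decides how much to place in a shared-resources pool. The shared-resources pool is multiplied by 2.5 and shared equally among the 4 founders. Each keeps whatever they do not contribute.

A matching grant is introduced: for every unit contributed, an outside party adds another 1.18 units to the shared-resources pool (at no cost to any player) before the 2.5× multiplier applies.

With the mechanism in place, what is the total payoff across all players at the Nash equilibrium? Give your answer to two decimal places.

959.20 hours

The effective private return per unit is now 2.5 × 2.18 / 4 = 1.3625 > 1, so every player's dominant strategy flips to full contribution.
At the Nash equilibrium everyone contributes 44. Group total payoff = 2.5 × 2.18 × 176 = 959.20.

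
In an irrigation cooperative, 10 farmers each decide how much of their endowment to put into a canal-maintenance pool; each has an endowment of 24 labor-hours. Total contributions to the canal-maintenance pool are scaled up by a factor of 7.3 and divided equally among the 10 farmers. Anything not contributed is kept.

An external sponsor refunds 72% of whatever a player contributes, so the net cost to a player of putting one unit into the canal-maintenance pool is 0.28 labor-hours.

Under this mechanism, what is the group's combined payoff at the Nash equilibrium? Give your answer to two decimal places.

With the mechanism, a contributed unit returns (7.3/10) / 0.28 = 2.6071 per unit of net cost to the contributor — now above 1 — so contributing fully is weakly dominant for every player.
At the Nash equilibrium everyone contributes 24. Group total payoff = 10 × (24 × 0.72 + 7.3 × 24) = 1924.80.

1924.80 labor-hours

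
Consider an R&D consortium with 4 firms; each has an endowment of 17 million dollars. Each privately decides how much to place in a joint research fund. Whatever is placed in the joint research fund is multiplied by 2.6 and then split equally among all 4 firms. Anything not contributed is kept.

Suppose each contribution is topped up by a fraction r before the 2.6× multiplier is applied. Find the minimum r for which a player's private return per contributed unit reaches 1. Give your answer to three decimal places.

0.538

With matching at rate r, one contributed unit becomes (1 + r) in the joint research fund and returns 2.6 × (1 + r) / 4 to the contributor.
Setting this equal to 1: 1 + r = 4/2.6 = 1.5385.
So the minimum matching rate is r = 1.5385 − 1 = 0.538.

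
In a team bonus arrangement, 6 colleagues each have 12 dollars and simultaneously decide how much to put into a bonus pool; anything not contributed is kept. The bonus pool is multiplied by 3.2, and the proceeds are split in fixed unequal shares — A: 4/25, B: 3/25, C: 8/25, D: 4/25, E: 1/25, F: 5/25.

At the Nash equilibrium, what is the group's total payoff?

98.40 dollars

A player with share s gets back 3.2·s per unit contributed, so full contribution is dominant for anyone with s > 1/3.2 = 0.3125 and zero contribution is dominant for anyone below.
The only share above 0.3125 is C's 8/25, contributing 12; the remaining 5 contribute 0. Total contributed: 12.
The bonus pool pays out 3.2 × 12 = 38.40 in total (split across the unequal shares, but the aggregate is all that matters for the group sum).
The 5 free-riders keep 12 each, adding 60. Group total = 60 + 38.40 = 98.40.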